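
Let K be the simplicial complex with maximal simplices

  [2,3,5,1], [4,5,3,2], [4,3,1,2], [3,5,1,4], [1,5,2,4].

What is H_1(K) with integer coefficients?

We work with the vertex ordering 1 < 2 < 3 < 4 < 5. The simplices of K, each written with vertices in increasing order, are:

  0-simplices (5): [1], [2], [3], [4], [5]
  1-simplices (10): [1,2], [1,3], [1,4], [1,5], [2,3], [2,4], [2,5], [3,4], [3,5], [4,5]
  2-simplices (10): [1,2,3], [1,2,4], [1,2,5], [1,3,4], [1,3,5], [1,4,5], [2,3,4], [2,3,5], [2,4,5], [3,4,5]
  3-simplices (5): [1,2,3,4], [1,2,3,5], [1,2,4,5], [1,3,4,5], [2,3,4,5]

Hence C_0 ≅ Z^5, C_1 ≅ Z^10, C_2 ≅ Z^10, C_3 ≅ Z^5.

Boundary ∂_1: C_1 → C_0 maps an edge to its endpoints' difference, ∂[p,q] = q − p. For instance
  ∂[1,2] = [2] − [1].
This gives a 5×10 integer matrix of rank 4; reducing to Smith normal form yields diagonal entries (1,1,1,1).

Boundary ∂_2: C_2 → C_1 sends each 2-simplex [p,q,r] to [q,r] − [p,r] + [p,q]. For instance
  ∂[1,3,5] = [3,5] − [1,5] + [1,3],
  ∂[2,3,4] = [3,4] − [2,4] + [2,3].
The resulting 10×10 matrix has rank 6, and its Smith normal form has invariant factors (1,1,1,1,1,1).

∂_3: C_3 → C_2 sends each 3-simplex σ to the alternating sum Σ_i (−1)^i (σ with its i-th vertex removed). For instance
  ∂[1,2,4,5] = [2,4,5] − [1,4,5] + [1,2,5] − [1,2,4],
  ∂[1,2,3,4] = [2,3,4] − [1,3,4] + [1,2,4] − [1,2,3].
This gives a 10×5 integer matrix of rank 4; reducing to Smith normal form yields diagonal entries (1,1,1,1).

Reading off H_k = ker ∂_k / im ∂_{k+1}:

  H_1: rank ker ∂_1 − rank ∂_2 = (10 − 4) − 6 = 0, and the invariant factors of ∂_2 are all 1, so H_1 ≅ 0.

(K is a triangulation of the 3-sphere S^3.)

H_1 = 0.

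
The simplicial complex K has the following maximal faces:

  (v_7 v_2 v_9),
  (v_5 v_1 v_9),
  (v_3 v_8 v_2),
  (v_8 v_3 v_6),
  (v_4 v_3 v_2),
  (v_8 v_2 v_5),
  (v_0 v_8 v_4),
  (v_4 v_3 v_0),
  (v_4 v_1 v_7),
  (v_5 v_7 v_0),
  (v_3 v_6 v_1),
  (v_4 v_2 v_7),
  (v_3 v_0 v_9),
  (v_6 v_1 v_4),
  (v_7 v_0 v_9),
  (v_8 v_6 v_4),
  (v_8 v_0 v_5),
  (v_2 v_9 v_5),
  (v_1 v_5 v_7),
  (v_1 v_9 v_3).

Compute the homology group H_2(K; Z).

Fix the vertex order v_0 < v_1 < v_2 < v_3 < v_4 < v_5 < v_6 < v_7 < v_8 < v_9 and write every simplex with vertices in increasing order. Then dim K = 2 and the simplices of K are:

  0-simplices (10): [v_0], [v_1], [v_2], [v_3], [v_4], [v_5], [v_6], [v_7], [v_8], [v_9]
  1-simplices (30): (30 of them)
  2-simplices (20): (20 of them)

giving chain groups C_0 ≅ Z^10, C_1 ≅ Z^30, C_2 ≅ Z^20.

The boundary map ∂_1: C_1 → C_0 sends each edge [p,q] (with p < q) to q − p. For instance
  ∂[v_5,v_8] = [v_8] − [v_5].
This gives a 10×30 integer matrix of rank 9; reducing to Smith normal form yields diagonal entries (1,1,1,1,1,1,1,1,1).

Boundary ∂_2: C_2 → C_1 maps a triangle to the signed sum of its edges. For instance
  ∂[v_4,v_6,v_8] = [v_6,v_8] − [v_4,v_8] + [v_4,v_6],
  ∂[v_1,v_4,v_7] = [v_4,v_7] − [v_1,v_7] + [v_1,v_4].
This gives a 30×20 integer matrix of rank 20; reducing to Smith normal form yields diagonal entries (1,1,1,1,1,1,1,1,1,1,1,1,1,1,1,1,1,1,1,2).

From H_k ≅ ker(∂_k) / im(∂_{k+1}) we obtain:

  H_2: rank ker ∂_2 − rank ∂_3 = (20 − 20) − 0 = 0, and there is no ∂_3, so H_2 = 0.

(K is a triangulation of the Klein bottle.)

H_2 ≅ 0.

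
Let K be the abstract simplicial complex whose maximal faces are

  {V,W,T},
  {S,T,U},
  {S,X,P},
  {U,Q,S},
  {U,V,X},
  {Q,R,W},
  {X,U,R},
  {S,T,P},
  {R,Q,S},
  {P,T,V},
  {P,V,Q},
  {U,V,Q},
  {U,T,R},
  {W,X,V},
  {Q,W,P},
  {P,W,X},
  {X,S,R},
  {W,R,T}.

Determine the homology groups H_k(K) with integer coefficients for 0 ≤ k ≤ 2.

H_0 = Z,  H_1 = Z ⊕ Z_2,  H_2 = 0.

Take the total order P < Q < R < S < T < U < V < W < X on the vertex set. Then K (dimension 2) consists of the simplices:

  0-simplices (9): P, Q, R, S, T, U, V, W, X
  1-simplices (27): PQ, PS, PT, PV, PW, PX, QR, QS, QU, QV, QW, RS, RT, RU, RW, RX, ST, SU, SX, TU, TV, TW, UV, UX, VW, VX, WX
  2-simplices (18): PQV, PQW, PST, PSX, PTV, PWX, QRS, QRW, QSU, QUV, RSX, RTU, RTW, RUX, STU, TVW, UVX, VWX

Hence C_0 ≅ Z^9, C_1 ≅ Z^27, C_2 ≅ Z^18.

Boundary ∂_1: C_1 → C_0 maps an edge to its endpoints' difference, ∂[p,q] = q − p.
The resulting 9×27 matrix has rank 8, and its Smith normal form has invariant factors (1,1,1,1,1,1,1,1).

∂_2: C_2 → C_1 maps a triangle to the signed sum of its edges. For instance
  ∂QSU = SU − QU + QS,
  ∂PTV = TV − PV + PT.
The resulting 27×18 matrix has rank 18, and its Smith normal form has invariant factors (1,1,1,1,1,1,1,1,1,1,1,1,1,1,1,1,1,2).

From H_k ≅ ker(∂_k) / im(∂_{k+1}) we obtain:

  H_0: rank C_0 − rank ∂_1 = 9 − 8 = 1, and the invariant factors of ∂_1 are all 1, so H_0 ≅ Z.
  H_1: rank ker ∂_1 − rank ∂_2 = (27 − 8) − 18 = 1, and ∂_2 has invariant factor 2 > 1, so H_1 ≅ Z ⊕ Z_2.
  H_2: rank ker ∂_2 − rank ∂_3 = (18 − 18) − 0 = 0, and there is no ∂_3, so H_2 ≅ 0.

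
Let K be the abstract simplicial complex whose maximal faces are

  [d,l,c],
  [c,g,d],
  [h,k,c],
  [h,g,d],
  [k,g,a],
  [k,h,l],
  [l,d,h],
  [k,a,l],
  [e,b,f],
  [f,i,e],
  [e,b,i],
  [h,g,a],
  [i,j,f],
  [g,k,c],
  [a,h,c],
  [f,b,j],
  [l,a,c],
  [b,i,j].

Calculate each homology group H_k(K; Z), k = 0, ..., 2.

H_0 ≅ Z^2,  H_1 ≅ Z/2Z,  H_2 ≅ Z.

We work with the vertex ordering a < b < c < d < e < f < g < h < i < j < k < l. The simplices of K, each written with vertices in increasing order, are:

  0-simplices (12): a, b, c, d, e, f, g, h, i, j, k, l
  1-simplices (27): ac, ag, ah, ak, al, be, bf, bi, bj, cd, cg, ch, ck, cl, dg, dh, dl, ef, ei, fi, fj, gh, gk, hk, hl, ij, kl
  2-simplices (18): ach, acl, agh, agk, akl, bef, bei, bfj, bij, cdg, cdl, cgk, chk, dgh, dhl, efi, fij, hkl

so the chain groups are C_0 ≅ Z^12, C_1 ≅ Z^27, C_2 ≅ Z^18.

∂_1: C_1 → C_0 is given by ∂[p,q] = [q] − [p].
This gives a 12×27 integer matrix of rank 10; reducing to Smith normal form yields diagonal entries (1,1,1,1,1,1,1,1,1,1).

The boundary map ∂_2: C_2 → C_1 maps a triangle to the signed sum of its edges. For instance
  ∂cgk = gk − ck + cg,
  ∂fij = ij − fj + fi.
The resulting 27×18 matrix has rank 17, and its Smith normal form has invariant factors (1,1,1,1,1,1,1,1,1,1,1,1,1,1,1,1,2).

Reading off H_k = ker ∂_k / im ∂_{k+1}:

  H_0: rank C_0 − rank ∂_1 = 12 − 10 = 2, and the invariant factors of ∂_1 are all 1, so H_0 ≅ Z^2.
  H_1: rank ker ∂_1 − rank ∂_2 = (27 − 10) − 17 = 0, and ∂_2 has invariant factor 2 > 1, so H_1 ≅ Z/2Z.
  H_2: rank ker ∂_2 − rank ∂_3 = (18 − 17) − 0 = 1, and there is no ∂_3, so H_2 ≅ Z.

As a check, the Euler characteristic is 12 − 27 + 18 = 3, which agrees with 2 − 0 + 1 = 3.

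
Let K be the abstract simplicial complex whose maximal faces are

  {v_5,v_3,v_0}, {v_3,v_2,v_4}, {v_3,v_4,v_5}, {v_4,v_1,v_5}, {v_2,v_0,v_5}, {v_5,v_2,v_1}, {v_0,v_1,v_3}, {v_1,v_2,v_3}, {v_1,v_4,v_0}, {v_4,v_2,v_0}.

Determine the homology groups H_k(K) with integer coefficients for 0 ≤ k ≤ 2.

H_0 = Z,  H_1 = Z/2,  H_2 = 0.

K has 6 vertices, 15 edges, 10 triangles.
rank ∂_0 = 0, rank ∂_1 = 5 ⇒ b_0 = 6 − 0 − 5 = 1; all invariant factors of ∂_1 are 1 so no torsion. So H_0 ≅ Z.
rank ∂_1 = 5, rank ∂_2 = 10 ⇒ b_1 = 15 − 5 − 10 = 0; ∂_2 has invariant factor(s) [2] giving torsion. So H_1 ≅ Z/2.
rank ∂_2 = 10, rank ∂_3 = 0 ⇒ b_2 = 10 − 10 − 0 = 0. So H_2 ≅ 0.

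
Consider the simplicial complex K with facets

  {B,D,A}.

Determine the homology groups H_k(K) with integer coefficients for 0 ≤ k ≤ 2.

Fix the vertex order A < B < D and write every simplex with vertices in increasing order. Then dim K = 2 and the simplices of K are:

  0-simplices (3): A, B, D
  1-simplices (3): AB, AD, BD
  2-simplices (1): ABD

giving chain groups C_0 ≅ Z^3, C_1 ≅ Z^3, C_2 ≅ Z^1.

∂_1: C_1 → C_0 maps an edge to its endpoints' difference, ∂[p,q] = q − p. For instance
  ∂BD = D − B.
The resulting 3×3 matrix has rank 2, and its Smith normal form has invariant factors (1,1).

The boundary map ∂_2: C_2 → C_1 acts by ∂[p,q,r] = [q,r] − [p,r] + [p,q]. For instance
  ∂ABD = BD − AD + AB.
This gives a 3×1 integer matrix of rank 1; reducing to Smith normal form yields diagonal entries (1).

From H_k ≅ ker(∂_k) / im(∂_{k+1}) we obtain:

  H_0: rank C_0 − rank ∂_1 = 3 − 2 = 1, and the invariant factors of ∂_1 are all 1, so H_0 = Z.
  H_1: rank ker ∂_1 − rank ∂_2 = (3 − 2) − 1 = 0, and the invariant factors of ∂_2 are all 1, so H_1 = 0.
  H_2: rank ker ∂_2 − rank ∂_3 = (1 − 1) − 0 = 0, and there is no ∂_3, so H_2 = 0.

As a check, the Euler characteristic is 3 − 3 + 1 = 1, which agrees with 1 − 0 + 0 = 1.

H_0 ≅ Z,  H_1 = 0,  H_2 = 0.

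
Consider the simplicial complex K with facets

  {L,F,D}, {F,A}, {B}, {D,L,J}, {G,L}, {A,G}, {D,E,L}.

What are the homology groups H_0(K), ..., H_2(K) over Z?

Order the vertices as A < B < D < E < F < G < J < L. Listing each simplex with vertices in this order, K has dimension 2 with simplices:

  0-simplices (8): A, B, D, E, F, G, J, L
  1-simplices (10): AF, AG, DE, DF, DJ, DL, EL, FL, GL, JL
  2-simplices (3): DEL, DFL, DJL

giving chain groups C_0 ≅ Z^8, C_1 ≅ Z^10, C_2 ≅ Z^3.

The boundary map ∂_1: C_1 → C_0 is given by ∂[p,q] = [q] − [p].
The resulting 8×10 matrix has rank 6, and its Smith normal form has invariant factors (1,1,1,1,1,1).

Boundary ∂_2: C_2 → C_1 sends each 2-simplex [p,q,r] to [q,r] − [p,r] + [p,q]. For instance
  ∂DFL = FL − DL + DF,
  ∂DJL = JL − DL + DJ.
This gives a 10×3 integer matrix of rank 3; reducing to Smith normal form yields diagonal entries (1,1,1).

Computing H_k = (kernel of ∂_k) / (image of ∂_{k+1}):

  H_0: rank C_0 − rank ∂_1 = 8 − 6 = 2, and the invariant factors of ∂_1 are all 1, so H_0 ≅ Z^2.
  H_1: rank ker ∂_1 − rank ∂_2 = (10 − 6) − 3 = 1, and the invariant factors of ∂_2 are all 1, so H_1 ≅ Z.
  H_2: rank ker ∂_2 − rank ∂_3 = (3 − 3) − 0 = 0, and there is no ∂_3, so H_2 ≅ 0.

As a check, the Euler characteristic is 8 − 10 + 3 = 1, which agrees with 2 − 1 + 0 = 1.

H_0 = Z^2,  H_1 = Z,  H_2 = 0.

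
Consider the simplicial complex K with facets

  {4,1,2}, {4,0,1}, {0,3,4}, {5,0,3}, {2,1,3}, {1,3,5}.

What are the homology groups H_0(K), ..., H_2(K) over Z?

Take the total order 0 < 1 < 2 < 3 < 4 < 5 on the vertex set. Then K (dimension 2) consists of the simplices:

  0-simplices (6): [0], [1], [2], [3], [4], [5]
  1-simplices (12): [0,1], [0,3], [0,4], [0,5], [1,2], [1,3], [1,4], [1,5], [2,3], [2,4], [3,4], [3,5]
  2-simplices (6): [0,1,4], [0,3,4], [0,3,5], [1,2,3], [1,2,4], [1,3,5]

giving chain groups C_0 ≅ Z^6, C_1 ≅ Z^12, C_2 ≅ Z^6.

Boundary ∂_1: C_1 → C_0 maps an edge to its endpoints' difference, ∂[p,q] = q − p. For instance
  ∂[1,5] = [5] − [1].
This gives a 6×12 integer matrix of rank 5; reducing to Smith normal form yields diagonal entries (1,1,1,1,1).

Boundary ∂_2: C_2 → C_1 sends each 2-simplex [p,q,r] to [q,r] − [p,r] + [p,q]. For instance
  ∂[0,3,5] = [3,5] − [0,5] + [0,3],
  ∂[0,1,4] = [1,4] − [0,4] + [0,1].
The 12×6 boundary matrix has rank 6 and Smith normal form diag(1,1,1,1,1,1).

Reading off H_k = ker ∂_k / im ∂_{k+1}:

  H_0: rank C_0 − rank ∂_1 = 6 − 5 = 1, and the invariant factors of ∂_1 are all 1, so H_0 ≅ Z.
  H_1: rank ker ∂_1 − rank ∂_2 = (12 − 5) − 6 = 1, and the invariant factors of ∂_2 are all 1, so H_1 ≅ Z.
  H_2: rank ker ∂_2 − rank ∂_3 = (6 − 6) − 0 = 0, and there is no ∂_3, so H_2 ≅ 0.

As a check, the Euler characteristic is 6 − 12 + 6 = 0, which agrees with 1 − 1 + 0 = 0.
(K is a triangulation of the cylinder S^1 x I.)

H_0 ≅ Z,  H_1 ≅ Z,  H_2 = 0.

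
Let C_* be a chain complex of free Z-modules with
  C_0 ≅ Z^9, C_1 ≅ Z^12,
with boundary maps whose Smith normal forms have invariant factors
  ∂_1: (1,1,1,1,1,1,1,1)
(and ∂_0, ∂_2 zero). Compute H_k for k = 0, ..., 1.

H_0: b_0 = 9 − 0 − 8 = 1; torsion from ∂_1 factors > 1: none. So H_0 ≅ Z.
H_1: b_1 = 12 − 8 − 0 = 4; torsion from ∂_2 factors > 1: none. So H_1 ≅ Z^4.

H_0 ≅ Z,  H_1 ≅ Z^4.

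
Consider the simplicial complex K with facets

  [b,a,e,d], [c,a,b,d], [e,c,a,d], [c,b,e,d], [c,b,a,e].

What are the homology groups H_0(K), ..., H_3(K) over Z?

Take the total order a < b < c < d < e on the vertex set. Then K (dimension 3) consists of the simplices:

  0-simplices (5): a, b, c, d, e
  1-simplices (10): ab, ac, ad, ae, bc, bd, be, cd, ce, de
  2-simplices (10): abc, abd, abe, acd, ace, ade, bcd, bce, bde, cde
  3-simplices (5): abcd, abce, abde, acde, bcde

giving chain groups C_0 ≅ Z^5, C_1 ≅ Z^10, C_2 ≅ Z^10, C_3 ≅ Z^5.

Boundary ∂_1: C_1 → C_0 maps an edge to its endpoints' difference, ∂[p,q] = q − p. For instance
  ∂ce = e − c.
The 5×10 boundary matrix has rank 4 and Smith normal form diag(1,1,1,1).

∂_2: C_2 → C_1 maps a triangle to the signed sum of its edges. For instance
  ∂bce = ce − be + bc,
  ∂ade = de − ae + ad.
As a 10×10 matrix over Z this has rank 6, with invariant factors (1,1,1,1,1,1).

∂_3: C_3 → C_2 sends each 3-simplex σ to the alternating sum Σ_i (−1)^i (σ with its i-th vertex removed). For instance
  ∂bcde = cde − bde + bce − bcd,
  ∂abce = bce − ace + abe − abc.
The resulting 10×5 matrix has rank 4, and its Smith normal form has invariant factors (1,1,1,1).

Reading off H_k = ker ∂_k / im ∂_{k+1}:

  H_0: rank C_0 − rank ∂_1 = 5 − 4 = 1, and the invariant factors of ∂_1 are all 1, so H_0 ≅ Z.
  H_1: rank ker ∂_1 − rank ∂_2 = (10 − 4) − 6 = 0, and the invariant factors of ∂_2 are all 1, so H_1 ≅ 0.
  H_2: rank ker ∂_2 − rank ∂_3 = (10 − 6) − 4 = 0, and the invariant factors of ∂_3 are all 1, so H_2 ≅ 0.
  H_3: rank ker ∂_3 − rank ∂_4 = (5 − 4) − 0 = 1, and there is no ∂_4, so H_3 ≅ Z.

As a check, the Euler characteristic is 5 − 10 + 10 − 5 = 0, which agrees with 1 − 0 + 0 − 1 = 0.
(K is a triangulation of the 3-sphere S^3.)

H_0 ≅ Z,  H_1 = 0,  H_2 = 0,  H_3 ≅ Z.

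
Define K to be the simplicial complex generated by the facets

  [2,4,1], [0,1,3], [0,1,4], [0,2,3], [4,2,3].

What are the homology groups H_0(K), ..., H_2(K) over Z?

Take the total order 0 < 1 < 2 < 3 < 4 on the vertex set. Then K (dimension 2) consists of the simplices:

  0-simplices (5): [0], [1], [2], [3], [4]
  1-simplices (10): [0,1], [0,2], [0,3], [0,4], [1,2], [1,3], [1,4], [2,3], [2,4], [3,4]
  2-simplices (5): [0,1,3], [0,1,4], [0,2,3], [1,2,4], [2,3,4]

Hence C_0 ≅ Z^5, C_1 ≅ Z^10, C_2 ≅ Z^5.

Boundary ∂_1: C_1 → C_0 is given by ∂[p,q] = [q] − [p]. For instance
  ∂[0,3] = [3] − [0].
As a 5×10 matrix over Z this has rank 4, with invariant factors (1,1,1,1).

The boundary map ∂_2: C_2 → C_1 sends each 2-simplex [p,q,r] to [q,r] − [p,r] + [p,q]. For instance
  ∂[0,1,3] = [1,3] − [0,3] + [0,1],
  ∂[0,2,3] = [2,3] − [0,3] + [0,2].
The resulting 10×5 matrix has rank 5, and its Smith normal form has invariant factors (1,1,1,1,1).

From H_k ≅ ker(∂_k) / im(∂_{k+1}) we obtain:

  H_0: rank C_0 − rank ∂_1 = 5 − 4 = 1, and the invariant factors of ∂_1 are all 1, so H_0 = Z.
  H_1: rank ker ∂_1 − rank ∂_2 = (10 − 4) − 5 = 1, and the invariant factors of ∂_2 are all 1, so H_1 = Z.
  H_2: rank ker ∂_2 − rank ∂_3 = (5 − 5) − 0 = 0, and there is no ∂_3, so H_2 = 0.

As a check, the Euler characteristic is 5 − 10 + 5 = 0, which agrees with 1 − 1 + 0 = 0.
(K is a triangulation of the Möbius band.)

H_0 ≅ Z,  H_1 ≅ Z,  H_2 = 0.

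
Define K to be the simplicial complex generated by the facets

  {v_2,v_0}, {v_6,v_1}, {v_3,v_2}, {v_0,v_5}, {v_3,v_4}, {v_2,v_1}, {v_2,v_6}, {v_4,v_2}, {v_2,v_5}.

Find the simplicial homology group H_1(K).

K has 7 vertices, 9 edges.
rank ∂_1 = 6, rank ∂_2 = 0 ⇒ b_1 = 9 − 6 − 0 = 3. So H_1 = Z^3.

H_1 = Z^3.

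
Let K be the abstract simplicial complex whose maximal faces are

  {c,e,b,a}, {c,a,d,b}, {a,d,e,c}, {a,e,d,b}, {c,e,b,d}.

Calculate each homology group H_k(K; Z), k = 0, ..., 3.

H_0 = Z,  H_1 = 0,  H_2 = 0,  H_3 = Z.

Fix the vertex order a < b < c < d < e and write every simplex with vertices in increasing order. Then dim K = 3 and the simplices of K are:

  0-simplices (5): a, b, c, d, e
  1-simplices (10): ab, ac, ad, ae, bc, bd, be, cd, ce, de
  2-simplices (10): abc, abd, abe, acd, ace, ade, bcd, bce, bde, cde
  3-simplices (5): abcd, abce, abde, acde, bcde

so the chain groups are C_0 ≅ Z^5, C_1 ≅ Z^10, C_2 ≅ Z^10, C_3 ≅ Z^5.

The boundary map ∂_1: C_1 → C_0 is given by ∂[p,q] = [q] − [p]. For instance
  ∂ac = c − a.
As a 5×10 matrix over Z this has rank 4, with invariant factors (1,1,1,1).

∂_2: C_2 → C_1 sends each 2-simplex [p,q,r] to [q,r] − [p,r] + [p,q]. For instance
  ∂bcd = cd − bd + bc,
  ∂ace = ce − ae + ac.
The 10×10 boundary matrix has rank 6 and Smith normal form diag(1,1,1,1,1,1).

∂_3: C_3 → C_2 sends each 3-simplex σ to the alternating sum Σ_i (−1)^i (σ with its i-th vertex removed). For instance
  ∂abcd = bcd − acd + abd − abc,
  ∂abde = bde − ade + abe − abd.
As a 10×5 matrix over Z this has rank 4, with invariant factors (1,1,1,1).

Reading off H_k = ker ∂_k / im ∂_{k+1}:

  H_0: rank C_0 − rank ∂_1 = 5 − 4 = 1, and the invariant factors of ∂_1 are all 1, so H_0 ≅ Z.
  H_1: rank ker ∂_1 − rank ∂_2 = (10 − 4) − 6 = 0, and the invariant factors of ∂_2 are all 1, so H_1 ≅ 0.
  H_2: rank ker ∂_2 − rank ∂_3 = (10 − 6) − 4 = 0, and the invariant factors of ∂_3 are all 1, so H_2 ≅ 0.
  H_3: rank ker ∂_3 − rank ∂_4 = (5 − 4) − 0 = 1, and there is no ∂_4, so H_3 ≅ Z.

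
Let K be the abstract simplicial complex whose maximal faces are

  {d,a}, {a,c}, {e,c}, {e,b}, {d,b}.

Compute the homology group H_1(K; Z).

H_1 ≅ Z.

K has 5 vertices, 5 edges.
rank ∂_1 = 4, rank ∂_2 = 0 ⇒ b_1 = 5 − 4 − 0 = 1. So H_1 = Z.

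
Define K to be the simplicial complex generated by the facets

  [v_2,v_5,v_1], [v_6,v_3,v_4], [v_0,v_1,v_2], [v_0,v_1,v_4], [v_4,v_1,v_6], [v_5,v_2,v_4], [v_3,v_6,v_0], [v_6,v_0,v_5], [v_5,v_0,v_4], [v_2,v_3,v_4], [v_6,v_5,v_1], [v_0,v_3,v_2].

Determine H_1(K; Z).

H_1 = Z/2.

We work with the vertex ordering v_0 < v_1 < v_2 < v_3 < v_4 < v_5 < v_6. The simplices of K, each written with vertices in increasing order, are:

  0-simplices (7): [v_0], [v_1], [v_2], [v_3], [v_4], [v_5], [v_6]
  1-simplices (18): (18 of them)
  2-simplices (12): (12 of them)

Hence C_0 ≅ Z^7, C_1 ≅ Z^18, C_2 ≅ Z^12.

Boundary ∂_1: C_1 → C_0 is given by ∂[p,q] = [q] − [p]. For instance
  ∂[v_0,v_5] = [v_5] − [v_0].
As a 7×18 matrix over Z this has rank 6, with invariant factors (1,1,1,1,1,1).

∂_2: C_2 → C_1 maps a triangle to the signed sum of its edges. For instance
  ∂[v_1,v_5,v_6] = [v_5,v_6] − [v_1,v_6] + [v_1,v_5],
  ∂[v_1,v_2,v_5] = [v_2,v_5] − [v_1,v_5] + [v_1,v_2].
The resulting 18×12 matrix has rank 12, and its Smith normal form has invariant factors (1,1,1,1,1,1,1,1,1,1,1,2).

Now H_k = ker ∂_k / im ∂_{k+1}, so:

  H_1: rank ker ∂_1 − rank ∂_2 = (18 − 6) − 12 = 0, and ∂_2 has invariant factor 2 > 1, so H_1 ≅ Z/2.

(K is a triangulation of the real projective plane RP^2.)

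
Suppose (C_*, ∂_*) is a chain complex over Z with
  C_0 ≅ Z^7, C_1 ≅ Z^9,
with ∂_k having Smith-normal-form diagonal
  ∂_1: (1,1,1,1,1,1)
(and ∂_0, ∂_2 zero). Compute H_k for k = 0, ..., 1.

H_0: b_0 = 7 − 0 − 6 = 1; torsion from ∂_1 factors > 1: none. So H_0 = Z.
H_1: b_1 = 9 − 6 − 0 = 3; torsion from ∂_2 factors > 1: none. So H_1 = Z^3.

H_0 = Z,  H_1 = Z^3.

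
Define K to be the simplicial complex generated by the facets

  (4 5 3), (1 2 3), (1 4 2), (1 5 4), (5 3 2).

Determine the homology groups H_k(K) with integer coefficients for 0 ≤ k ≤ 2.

H_0 ≅ Z,  H_1 ≅ Z,  H_2 = 0.

Order the vertices as 1 < 2 < 3 < 4 < 5. Listing each simplex with vertices in this order, K has dimension 2 with simplices:

  0-simplices (5): [1], [2], [3], [4], [5]
  1-simplices (10): [1,2], [1,3], [1,4], [1,5], [2,3], [2,4], [2,5], [3,4], [3,5], [4,5]
  2-simplices (5): [1,2,3], [1,2,4], [1,4,5], [2,3,5], [3,4,5]

Hence C_0 ≅ Z^5, C_1 ≅ Z^10, C_2 ≅ Z^5.

Boundary ∂_1: C_1 → C_0 is given by ∂[p,q] = [q] − [p]. For instance
  ∂[4,5] = [5] − [4].
The 5×10 boundary matrix has rank 4 and Smith normal form diag(1,1,1,1).

The boundary map ∂_2: C_2 → C_1 sends each 2-simplex [p,q,r] to [q,r] − [p,r] + [p,q]. For instance
  ∂[1,2,3] = [2,3] − [1,3] + [1,2],
  ∂[1,4,5] = [4,5] − [1,5] + [1,4].
The resulting 10×5 matrix has rank 5, and its Smith normal form has invariant factors (1,1,1,1,1).

Now H_k = ker ∂_k / im ∂_{k+1}, so:

  H_0: rank C_0 − rank ∂_1 = 5 − 4 = 1, and the invariant factors of ∂_1 are all 1, so H_0 = Z.
  H_1: rank ker ∂_1 − rank ∂_2 = (10 − 4) − 5 = 1, and the invariant factors of ∂_2 are all 1, so H_1 = Z.
  H_2: rank ker ∂_2 − rank ∂_3 = (5 − 5) − 0 = 0, and there is no ∂_3, so H_2 = 0.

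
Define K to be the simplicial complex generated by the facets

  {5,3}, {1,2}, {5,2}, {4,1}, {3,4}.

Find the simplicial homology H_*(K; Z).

H_0 = Z,  H_1 = Z.

Fix the vertex order 1 < 2 < 3 < 4 < 5 and write every simplex with vertices in increasing order. Then dim K = 1 and the simplices of K are:

  0-simplices (5): [1], [2], [3], [4], [5]
  1-simplices (5): [1,2], [1,4], [2,5], [3,4], [3,5]

Hence C_0 ≅ Z^5, C_1 ≅ Z^5.

The boundary map ∂_1: C_1 → C_0 sends each edge [p,q] (with p < q) to q − p.
As a 5×5 matrix over Z this has rank 4, with invariant factors (1,1,1,1).

Computing H_k = (kernel of ∂_k) / (image of ∂_{k+1}):

  H_0: rank C_0 − rank ∂_1 = 5 − 4 = 1, and the invariant factors of ∂_1 are all 1, so H_0 ≅ Z.
  H_1: rank ker ∂_1 − rank ∂_2 = (5 − 4) − 0 = 1, and there is no ∂_2, so H_1 ≅ Z.

(K is a triangulation of the circle S^1.)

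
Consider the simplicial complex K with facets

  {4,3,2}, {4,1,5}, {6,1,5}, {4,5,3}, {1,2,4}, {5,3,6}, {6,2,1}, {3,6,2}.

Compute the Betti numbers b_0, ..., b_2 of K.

We work with the vertex ordering 1 < 2 < 3 < 4 < 5 < 6. The simplices of K, each written with vertices in increasing order, are:

  0-simplices (6): [1], [2], [3], [4], [5], [6]
  1-simplices (12): [1,2], [1,4], [1,5], [1,6], [2,3], [2,4], [2,6], [3,4], [3,5], [3,6], [4,5], [5,6]
  2-simplices (8): [1,2,4], [1,2,6], [1,4,5], [1,5,6], [2,3,4], [2,3,6], [3,4,5], [3,5,6]

giving chain groups C_0 ≅ Z^6, C_1 ≅ Z^12, C_2 ≅ Z^8.

∂_1: C_1 → C_0 is given by ∂[p,q] = [q] − [p].
The resulting 6×12 matrix has rank 5, and its Smith normal form has invariant factors (1,1,1,1,1).

∂_2: C_2 → C_1 maps a triangle to the signed sum of its edges. For instance
  ∂[2,3,6] = [3,6] − [2,6] + [2,3],
  ∂[1,2,6] = [2,6] − [1,6] + [1,2].
As a 12×8 matrix over Z this has rank 7, with invariant factors (1,1,1,1,1,1,1).

From H_k ≅ ker(∂_k) / im(∂_{k+1}) we obtain:

  H_0: rank C_0 − rank ∂_1 = 6 − 5 = 1, and the invariant factors of ∂_1 are all 1, so H_0 ≅ Z.
  H_1: rank ker ∂_1 − rank ∂_2 = (12 − 5) − 7 = 0, and the invariant factors of ∂_2 are all 1, so H_1 ≅ 0.
  H_2: rank ker ∂_2 − rank ∂_3 = (8 − 7) − 0 = 1, and there is no ∂_3, so H_2 ≅ Z.

(K is a triangulation of the 2-sphere S^2.)

Hence the Betti numbers are b_0 = 1, b_1 = 0, b_2 = 1.

b_0 = 1, b_1 = 0, b_2 = 1.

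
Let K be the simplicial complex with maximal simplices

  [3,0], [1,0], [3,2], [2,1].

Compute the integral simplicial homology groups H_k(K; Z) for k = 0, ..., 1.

Take the total order 0 < 1 < 2 < 3 on the vertex set. Then K (dimension 1) consists of the simplices:

  0-simplices (4): [0], [1], [2], [3]
  1-simplices (4): [0,1], [0,3], [1,2], [2,3]

giving chain groups C_0 ≅ Z^4, C_1 ≅ Z^4.

Boundary ∂_1: C_1 → C_0 maps an edge to its endpoints' difference, ∂[p,q] = q − p. For instance
  ∂[0,1] = [1] − [0].
As a 4×4 matrix over Z this has rank 3, with invariant factors (1,1,1).

Now H_k = ker ∂_k / im ∂_{k+1}, so:

  H_0: rank C_0 − rank ∂_1 = 4 − 3 = 1, and the invariant factors of ∂_1 are all 1, so H_0 ≅ Z.
  H_1: rank ker ∂_1 − rank ∂_2 = (4 − 3) − 0 = 1, and there is no ∂_2, so H_1 ≅ Z.

H_0 = Z,  H_1 = Z.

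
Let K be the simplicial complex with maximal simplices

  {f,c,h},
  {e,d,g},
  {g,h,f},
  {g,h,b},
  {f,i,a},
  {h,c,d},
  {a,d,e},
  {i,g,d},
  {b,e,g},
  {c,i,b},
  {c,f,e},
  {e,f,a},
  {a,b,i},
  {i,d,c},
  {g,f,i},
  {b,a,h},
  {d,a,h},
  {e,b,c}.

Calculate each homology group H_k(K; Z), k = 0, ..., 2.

H_0 = Z,  H_1 = Z^2,  H_2 = Z.

Take the total order a < b < c < d < e < f < g < h < i on the vertex set. Then K (dimension 2) consists of the simplices:

  0-simplices (9): a, b, c, d, e, f, g, h, i
  1-simplices (27): ab, ad, ae, af, ah, ai, bc, be, bg, bh, bi, cd, ce, cf, ch, ci, de, dg, dh, di, ef, eg, fg, fh, fi, gh, gi
  2-simplices (18): abh, abi, ade, adh, aef, afi, bce, bci, beg, bgh, cdh, cdi, cef, cfh, deg, dgi, fgh, fgi

so the chain groups are C_0 ≅ Z^9, C_1 ≅ Z^27, C_2 ≅ Z^18.

The boundary map ∂_1: C_1 → C_0 is given by ∂[p,q] = [q] − [p]. For instance
  ∂ef = f − e.
This gives a 9×27 integer matrix of rank 8; reducing to Smith normal form yields diagonal entries (1,1,1,1,1,1,1,1).

The boundary map ∂_2: C_2 → C_1 sends each 2-simplex [p,q,r] to [q,r] − [p,r] + [p,q]. For instance
  ∂ade = de − ae + ad,
  ∂deg = eg − dg + de.
As a 27×18 matrix over Z this has rank 17, with invariant factors (1,1,1,1,1,1,1,1,1,1,1,1,1,1,1,1,1).

From H_k ≅ ker(∂_k) / im(∂_{k+1}) we obtain:

  H_0: rank C_0 − rank ∂_1 = 9 − 8 = 1, and the invariant factors of ∂_1 are all 1, so H_0 ≅ Z.
  H_1: rank ker ∂_1 − rank ∂_2 = (27 − 8) − 17 = 2, and the invariant factors of ∂_2 are all 1, so H_1 ≅ Z^2.
  H_2: rank ker ∂_2 − rank ∂_3 = (18 − 17) − 0 = 1, and there is no ∂_3, so H_2 ≅ Z.

As a check, the Euler characteristic is 9 − 27 + 18 = 0, which agrees with 1 − 2 + 1 = 0.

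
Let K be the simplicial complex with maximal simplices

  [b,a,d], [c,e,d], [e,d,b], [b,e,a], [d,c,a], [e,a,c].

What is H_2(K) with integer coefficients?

H_2 = Z.

We work with the vertex ordering a < b < c < d < e. The simplices of K, each written with vertices in increasing order, are:

  0-simplices (5): a, b, c, d, e
  1-simplices (9): ab, ac, ad, ae, bd, be, cd, ce, de
  2-simplices (6): abd, abe, acd, ace, bde, cde

Hence C_0 ≅ Z^5, C_1 ≅ Z^9, C_2 ≅ Z^6.

Boundary ∂_1: C_1 → C_0 sends each edge [p,q] (with p < q) to q − p. For instance
  ∂bd = d − b.
The resulting 5×9 matrix has rank 4, and its Smith normal form has invariant factors (1,1,1,1).

∂_2: C_2 → C_1 acts by ∂[p,q,r] = [q,r] − [p,r] + [p,q]. For instance
  ∂abd = bd − ad + ab,
  ∂ace = ce − ae + ac.
The 9×6 boundary matrix has rank 5 and Smith normal form diag(1,1,1,1,1).

Reading off H_k = ker ∂_k / im ∂_{k+1}:

  H_2: rank ker ∂_2 − rank ∂_3 = (6 − 5) − 0 = 1, and there is no ∂_3, so H_2 ≅ Z.

(K is a triangulation of the 2-sphere S^2.)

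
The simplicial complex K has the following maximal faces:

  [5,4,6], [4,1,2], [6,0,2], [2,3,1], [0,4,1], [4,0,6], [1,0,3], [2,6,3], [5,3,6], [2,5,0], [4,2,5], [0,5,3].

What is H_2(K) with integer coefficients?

K has 7 vertices, 18 edges, 12 triangles.
rank ∂_2 = 12, rank ∂_3 = 0 ⇒ b_2 = 12 − 12 − 0 = 0. So H_2 = 0.

H_2 = 0.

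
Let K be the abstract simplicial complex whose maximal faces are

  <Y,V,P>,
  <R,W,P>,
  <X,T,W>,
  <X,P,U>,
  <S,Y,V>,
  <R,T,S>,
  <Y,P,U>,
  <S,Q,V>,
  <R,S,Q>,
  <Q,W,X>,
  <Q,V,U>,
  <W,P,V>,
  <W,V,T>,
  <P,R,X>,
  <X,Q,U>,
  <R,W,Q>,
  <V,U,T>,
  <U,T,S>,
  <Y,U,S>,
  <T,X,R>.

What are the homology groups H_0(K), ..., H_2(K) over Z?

H_0 = Z,  H_1 = Z ⊕ Z/2,  H_2 = 0.

Order the vertices as P < Q < R < S < T < U < V < W < X < Y. Listing each simplex with vertices in this order, K has dimension 2 with simplices:

  0-simplices (10): P, Q, R, S, T, U, V, W, X, Y
  1-simplices (30): PR, PU, PV, PW, PX, PY, QR, QS, QU, QV, QW, QX, RS, RT, RW, RX, ST, SU, SV, SY, TU, TV, TW, TX, UV, UX, UY, VW, VY, WX
  2-simplices (20): PRW, PRX, PUX, PUY, PVW, PVY, QRS, QRW, QSV, QUV, QUX, QWX, RST, RTX, STU, SUY, SVY, TUV, TVW, TWX

so the chain groups are C_0 ≅ Z^10, C_1 ≅ Z^30, C_2 ≅ Z^20.

The boundary map ∂_1: C_1 → C_0 is given by ∂[p,q] = [q] − [p].
The 10×30 boundary matrix has rank 9 and Smith normal form diag(1,1,1,1,1,1,1,1,1).

∂_2: C_2 → C_1 acts by ∂[p,q,r] = [q,r] − [p,r] + [p,q]. For instance
  ∂RST = ST − RT + RS,
  ∂PVY = VY − PY + PV.
This gives a 30×20 integer matrix of rank 20; reducing to Smith normal form yields diagonal entries (1,1,1,1,1,1,1,1,1,1,1,1,1,1,1,1,1,1,1,2).

From H_k ≅ ker(∂_k) / im(∂_{k+1}) we obtain:

  H_0: rank C_0 − rank ∂_1 = 10 − 9 = 1, and the invariant factors of ∂_1 are all 1, so H_0 ≅ Z.
  H_1: rank ker ∂_1 − rank ∂_2 = (30 − 9) − 20 = 1, and ∂_2 has invariant factor 2 > 1, so H_1 ≅ Z ⊕ Z/2.
  H_2: rank ker ∂_2 − rank ∂_3 = (20 − 20) − 0 = 0, and there is no ∂_3, so H_2 ≅ 0.

(K is a triangulation of the Klein bottle.)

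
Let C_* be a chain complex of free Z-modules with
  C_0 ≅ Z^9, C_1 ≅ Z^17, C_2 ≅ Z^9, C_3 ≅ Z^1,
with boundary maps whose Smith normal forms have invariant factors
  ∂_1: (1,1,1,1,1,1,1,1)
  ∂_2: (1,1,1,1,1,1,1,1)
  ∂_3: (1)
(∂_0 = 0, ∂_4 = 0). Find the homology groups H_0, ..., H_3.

H_0: b_0 = 9 − 0 − 8 = 1; torsion from ∂_1 factors > 1: none. So H_0 = Z.
H_1: b_1 = 17 − 8 − 8 = 1; torsion from ∂_2 factors > 1: none. So H_1 = Z.
H_2: b_2 = 9 − 8 − 1 = 0; torsion from ∂_3 factors > 1: none. So H_2 = 0.
H_3: b_3 = 1 − 1 − 0 = 0; torsion from ∂_4 factors > 1: none. So H_3 = 0.

H_0 = Z,  H_1 = Z,  H_2 = 0,  H_3 = 0.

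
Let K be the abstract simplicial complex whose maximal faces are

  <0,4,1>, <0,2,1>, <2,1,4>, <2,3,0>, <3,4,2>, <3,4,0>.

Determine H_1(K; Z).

Order the vertices as 0 < 1 < 2 < 3 < 4. Listing each simplex with vertices in this order, K has dimension 2 with simplices:

  0-simplices (5): [0], [1], [2], [3], [4]
  1-simplices (9): [0,1], [0,2], [0,3], [0,4], [1,2], [1,4], [2,3], [2,4], [3,4]
  2-simplices (6): [0,1,2], [0,1,4], [0,2,3], [0,3,4], [1,2,4], [2,3,4]

Hence C_0 ≅ Z^5, C_1 ≅ Z^9, C_2 ≅ Z^6.

The boundary map ∂_1: C_1 → C_0 is given by ∂[p,q] = [q] − [p]. For instance
  ∂[2,3] = [3] − [2].
The resulting 5×9 matrix has rank 4, and its Smith normal form has invariant factors (1,1,1,1).

∂_2: C_2 → C_1 sends each 2-simplex [p,q,r] to [q,r] − [p,r] + [p,q]. For instance
  ∂[0,1,2] = [1,2] − [0,2] + [0,1],
  ∂[0,1,4] = [1,4] − [0,4] + [0,1].
This gives a 9×6 integer matrix of rank 5; reducing to Smith normal form yields diagonal entries (1,1,1,1,1).

From H_k ≅ ker(∂_k) / im(∂_{k+1}) we obtain:

  H_1: rank ker ∂_1 − rank ∂_2 = (9 − 4) − 5 = 0, and the invariant factors of ∂_2 are all 1, so H_1 = 0.

(K is a triangulation of the 2-sphere S^2.)

H_1 = 0.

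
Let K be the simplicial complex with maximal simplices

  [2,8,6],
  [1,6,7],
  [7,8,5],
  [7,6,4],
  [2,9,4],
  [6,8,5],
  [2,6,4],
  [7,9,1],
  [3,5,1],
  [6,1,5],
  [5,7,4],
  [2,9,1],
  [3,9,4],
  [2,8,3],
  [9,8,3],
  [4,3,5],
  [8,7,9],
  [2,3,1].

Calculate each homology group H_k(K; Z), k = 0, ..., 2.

H_0 = Z,  H_1 = Z × Z/2,  H_2 = 0.

K has 9 vertices, 27 edges, 18 triangles.
rank ∂_0 = 0, rank ∂_1 = 8 ⇒ b_0 = 9 − 0 − 8 = 1; all invariant factors of ∂_1 are 1 so no torsion. So H_0 = Z.
rank ∂_1 = 8, rank ∂_2 = 18 ⇒ b_1 = 27 − 8 − 18 = 1; ∂_2 has invariant factor(s) [2] giving torsion. So H_1 = Z × Z/2.
rank ∂_2 = 18, rank ∂_3 = 0 ⇒ b_2 = 18 − 18 − 0 = 0. So H_2 = 0.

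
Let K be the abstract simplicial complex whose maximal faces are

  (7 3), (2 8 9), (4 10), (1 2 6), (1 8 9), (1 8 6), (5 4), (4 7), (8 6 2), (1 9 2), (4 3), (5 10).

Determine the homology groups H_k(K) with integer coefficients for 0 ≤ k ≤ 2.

We work with the vertex ordering 1 < 2 < 3 < 4 < 5 < 6 < 7 < 8 < 9 < 10. The simplices of K, each written with vertices in increasing order, are:

  0-simplices (10): [1], [2], [3], [4], [5], [6], [7], [8], [9], [10]
  1-simplices (15): [1,2], [1,6], [1,8], [1,9], [2,6], [2,8], [2,9], [3,4], [3,7], [4,5], [4,7], [4,10], [5,10], [6,8], [8,9]
  2-simplices (6): [1,2,6], [1,2,9], [1,6,8], [1,8,9], [2,6,8], [2,8,9]

giving chain groups C_0 ≅ Z^10, C_1 ≅ Z^15, C_2 ≅ Z^6.

Boundary ∂_1: C_1 → C_0 sends each edge [p,q] (with p < q) to q − p.
The resulting 10×15 matrix has rank 8, and its Smith normal form has invariant factors (1,1,1,1,1,1,1,1).

The boundary map ∂_2: C_2 → C_1 acts by ∂[p,q,r] = [q,r] − [p,r] + [p,q]. For instance
  ∂[1,6,8] = [6,8] − [1,8] + [1,6],
  ∂[1,8,9] = [8,9] − [1,9] + [1,8].
As a 15×6 matrix over Z this has rank 5, with invariant factors (1,1,1,1,1).

Computing H_k = (kernel of ∂_k) / (image of ∂_{k+1}):

  H_0: rank C_0 − rank ∂_1 = 10 − 8 = 2, and the invariant factors of ∂_1 are all 1, so H_0 ≅ Z^2.
  H_1: rank ker ∂_1 − rank ∂_2 = (15 − 8) − 5 = 2, and the invariant factors of ∂_2 are all 1, so H_1 ≅ Z^2.
  H_2: rank ker ∂_2 − rank ∂_3 = (6 − 5) − 0 = 1, and there is no ∂_3, so H_2 ≅ Z.

As a check, the Euler characteristic is 10 − 15 + 6 = 1, which agrees with 2 − 2 + 1 = 1.

H_0 = Z^2,  H_1 = Z^2,  H_2 = Z.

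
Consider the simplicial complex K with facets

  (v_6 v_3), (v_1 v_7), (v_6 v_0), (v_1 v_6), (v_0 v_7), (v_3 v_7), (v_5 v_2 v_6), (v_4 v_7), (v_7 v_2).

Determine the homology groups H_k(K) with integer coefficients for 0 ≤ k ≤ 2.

K has 8 vertices, 11 edges, 1 triangle.
rank ∂_0 = 0, rank ∂_1 = 7 ⇒ b_0 = 8 − 0 − 7 = 1; all invariant factors of ∂_1 are 1 so no torsion. So H_0 = Z.
rank ∂_1 = 7, rank ∂_2 = 1 ⇒ b_1 = 11 − 7 − 1 = 3; all invariant factors of ∂_2 are 1 so no torsion. So H_1 = Z^3.
rank ∂_2 = 1, rank ∂_3 = 0 ⇒ b_2 = 1 − 1 − 0 = 0. So H_2 = 0.

H_0 = Z,  H_1 = Z^3,  H_2 = 0.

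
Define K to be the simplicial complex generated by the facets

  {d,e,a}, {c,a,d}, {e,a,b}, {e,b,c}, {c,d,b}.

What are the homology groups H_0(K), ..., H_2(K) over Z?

Take the total order a < b < c < d < e on the vertex set. Then K (dimension 2) consists of the simplices:

  0-simplices (5): a, b, c, d, e
  1-simplices (10): ab, ac, ad, ae, bc, bd, be, cd, ce, de
  2-simplices (5): abe, acd, ade, bcd, bce

Hence C_0 ≅ Z^5, C_1 ≅ Z^10, C_2 ≅ Z^5.

∂_1: C_1 → C_0 is given by ∂[p,q] = [q] − [p]. For instance
  ∂bc = c − b.
The resulting 5×10 matrix has rank 4, and its Smith normal form has invariant factors (1,1,1,1).

Boundary ∂_2: C_2 → C_1 acts by ∂[p,q,r] = [q,r] − [p,r] + [p,q]. For instance
  ∂abe = be − ae + ab,
  ∂bcd = cd − bd + bc.
The 10×5 boundary matrix has rank 5 and Smith normal form diag(1,1,1,1,1).

From H_k ≅ ker(∂_k) / im(∂_{k+1}) we obtain:

  H_0: rank C_0 − rank ∂_1 = 5 − 4 = 1, and the invariant factors of ∂_1 are all 1, so H_0 = Z.
  H_1: rank ker ∂_1 − rank ∂_2 = (10 − 4) − 5 = 1, and the invariant factors of ∂_2 are all 1, so H_1 = Z.
  H_2: rank ker ∂_2 − rank ∂_3 = (5 − 5) − 0 = 0, and there is no ∂_3, so H_2 = 0.

As a check, the Euler characteristic is 5 − 10 + 5 = 0, which agrees with 1 − 1 + 0 = 0.

H_0 ≅ Z,  H_1 ≅ Z,  H_2 = 0.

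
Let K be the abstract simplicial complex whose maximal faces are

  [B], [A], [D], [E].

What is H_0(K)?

Fix the vertex order A < B < D < E and write every simplex with vertices in increasing order. Then dim K = 0 and the simplices of K are:

  0-simplices (4): A, B, D, E

Hence C_0 ≅ Z^4.

Now H_k = ker ∂_k / im ∂_{k+1}, so:

  H_0: rank C_0 − rank ∂_1 = 4 − 0 = 4, and there is no ∂_1, so H_0 ≅ Z^4.

H_0 ≅ Z^4.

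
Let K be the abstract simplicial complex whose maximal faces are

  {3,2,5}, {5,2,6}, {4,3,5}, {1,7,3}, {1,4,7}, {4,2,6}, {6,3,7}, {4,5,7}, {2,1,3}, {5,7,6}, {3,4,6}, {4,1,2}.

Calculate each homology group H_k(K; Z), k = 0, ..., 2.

Take the total order 1 < 2 < 3 < 4 < 5 < 6 < 7 on the vertex set. Then K (dimension 2) consists of the simplices:

  0-simplices (7): [1], [2], [3], [4], [5], [6], [7]
  1-simplices (18): [1,2], [1,3], [1,4], [1,7], [2,3], [2,4], [2,5], [2,6], [3,4], [3,5], [3,6], [3,7], [4,5], [4,6], [4,7], [5,6], [5,7], [6,7]
  2-simplices (12): [1,2,3], [1,2,4], [1,3,7], [1,4,7], [2,3,5], [2,4,6], [2,5,6], [3,4,5], [3,4,6], [3,6,7], [4,5,7], [5,6,7]

so the chain groups are C_0 ≅ Z^7, C_1 ≅ Z^18, C_2 ≅ Z^12.

Boundary ∂_1: C_1 → C_0 sends each edge [p,q] (with p < q) to q − p.
This gives a 7×18 integer matrix of rank 6; reducing to Smith normal form yields diagonal entries (1,1,1,1,1,1).

The boundary map ∂_2: C_2 → C_1 acts by ∂[p,q,r] = [q,r] − [p,r] + [p,q]. For instance
  ∂[1,3,7] = [3,7] − [1,7] + [1,3],
  ∂[2,3,5] = [3,5] − [2,5] + [2,3].
The 18×12 boundary matrix has rank 12 and Smith normal form diag(1,1,1,1,1,1,1,1,1,1,1,2).

Now H_k = ker ∂_k / im ∂_{k+1}, so:

  H_0: rank C_0 − rank ∂_1 = 7 − 6 = 1, and the invariant factors of ∂_1 are all 1, so H_0 ≅ Z.
  H_1: rank ker ∂_1 − rank ∂_2 = (18 − 6) − 12 = 0, and ∂_2 has invariant factor 2 > 1, so H_1 ≅ Z/2.
  H_2: rank ker ∂_2 − rank ∂_3 = (12 − 12) − 0 = 0, and there is no ∂_3, so H_2 ≅ 0.

As a check, the Euler characteristic is 7 − 18 + 12 = 1, which agrees with 1 − 0 + 0 = 1.
(K is a triangulation of the real projective plane RP^2.)

H_0 = Z,  H_1 = Z/2,  H_2 = 0.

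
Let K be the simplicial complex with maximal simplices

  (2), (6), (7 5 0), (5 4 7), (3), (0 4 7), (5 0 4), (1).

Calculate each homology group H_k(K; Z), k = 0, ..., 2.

H_0 = Z^5,  H_1 = 0,  H_2 = Z.

Take the total order 0 < 1 < 2 < 3 < 4 < 5 < 6 < 7 on the vertex set. Then K (dimension 2) consists of the simplices:

  0-simplices (8): [0], [1], [2], [3], [4], [5], [6], [7]
  1-simplices (6): [0,4], [0,5], [0,7], [4,5], [4,7], [5,7]
  2-simplices (4): [0,4,5], [0,4,7], [0,5,7], [4,5,7]

Hence C_0 ≅ Z^8, C_1 ≅ Z^6, C_2 ≅ Z^4.

∂_1: C_1 → C_0 sends each edge [p,q] (with p < q) to q − p. For instance
  ∂[0,5] = [5] − [0].
As a 8×6 matrix over Z this has rank 3, with invariant factors (1,1,1).

∂_2: C_2 → C_1 sends each 2-simplex [p,q,r] to [q,r] − [p,r] + [p,q]. For instance
  ∂[4,5,7] = [5,7] − [4,7] + [4,5],
  ∂[0,4,7] = [4,7] − [0,7] + [0,4].
As a 6×4 matrix over Z this has rank 3, with invariant factors (1,1,1).

Reading off H_k = ker ∂_k / im ∂_{k+1}:

  H_0: rank C_0 − rank ∂_1 = 8 − 3 = 5, and the invariant factors of ∂_1 are all 1, so H_0 = Z^5.
  H_1: rank ker ∂_1 − rank ∂_2 = (6 − 3) − 3 = 0, and the invariant factors of ∂_2 are all 1, so H_1 = 0.
  H_2: rank ker ∂_2 − rank ∂_3 = (4 − 3) − 0 = 1, and there is no ∂_3, so H_2 = Z.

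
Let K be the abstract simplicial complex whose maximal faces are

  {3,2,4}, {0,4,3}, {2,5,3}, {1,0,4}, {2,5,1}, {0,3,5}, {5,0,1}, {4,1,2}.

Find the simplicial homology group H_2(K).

Take the total order 0 < 1 < 2 < 3 < 4 < 5 on the vertex set. Then K (dimension 2) consists of the simplices:

  0-simplices (6): [0], [1], [2], [3], [4], [5]
  1-simplices (12): [0,1], [0,3], [0,4], [0,5], [1,2], [1,4], [1,5], [2,3], [2,4], [2,5], [3,4], [3,5]
  2-simplices (8): [0,1,4], [0,1,5], [0,3,4], [0,3,5], [1,2,4], [1,2,5], [2,3,4], [2,3,5]

giving chain groups C_0 ≅ Z^6, C_1 ≅ Z^12, C_2 ≅ Z^8.

∂_1: C_1 → C_0 sends each edge [p,q] (with p < q) to q − p. For instance
  ∂[2,4] = [4] − [2].
The resulting 6×12 matrix has rank 5, and its Smith normal form has invariant factors (1,1,1,1,1).

∂_2: C_2 → C_1 acts by ∂[p,q,r] = [q,r] − [p,r] + [p,q]. For instance
  ∂[2,3,4] = [3,4] − [2,4] + [2,3],
  ∂[1,2,4] = [2,4] − [1,4] + [1,2].
This gives a 12×8 integer matrix of rank 7; reducing to Smith normal form yields diagonal entries (1,1,1,1,1,1,1).

Reading off H_k = ker ∂_k / im ∂_{k+1}:

  H_2: rank ker ∂_2 − rank ∂_3 = (8 − 7) − 0 = 1, and there is no ∂_3, so H_2 ≅ Z.

H_2 = Z.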